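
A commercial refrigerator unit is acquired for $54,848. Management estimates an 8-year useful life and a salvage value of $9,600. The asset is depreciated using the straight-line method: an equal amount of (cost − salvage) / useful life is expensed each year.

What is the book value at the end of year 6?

$20,912

Depreciable base = $54,848 − $9,600 = $45,248.
Annual expense = $45,248 / 8 = $5,656.
End of year 1: book value $49,192.
End of year 2: book value $43,536.
End of year 3: book value $37,880.
End of year 4: book value $32,224.
End of year 5: book value $26,568.
End of year 6: book value $20,912.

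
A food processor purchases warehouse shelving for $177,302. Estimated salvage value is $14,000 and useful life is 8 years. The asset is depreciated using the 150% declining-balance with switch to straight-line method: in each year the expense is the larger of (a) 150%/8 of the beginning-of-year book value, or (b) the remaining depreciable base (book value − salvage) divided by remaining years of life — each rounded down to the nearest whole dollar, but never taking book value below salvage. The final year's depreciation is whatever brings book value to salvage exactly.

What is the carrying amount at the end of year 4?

Depreciable base = $177,302 − $14,000 = $163,302.
Year 1: DB = ⌊$177,302 × 150%/8⌋ = $33,244; SL = ⌊$163,302/8⌋ = $20,412 → take DB $33,244. Book value $144,058.
Year 2: DB = ⌊$144,058 × 150%/8⌋ = $27,010; SL = ⌊$130,058/7⌋ = $18,579 → take DB $27,010. Book value $117,048.
Year 3: DB = ⌊$117,048 × 150%/8⌋ = $21,946; SL = ⌊$103,048/6⌋ = $17,174 → take DB $21,946. Book value $95,102.
Year 4: DB = ⌊$95,102 × 150%/8⌋ = $17,831; SL = ⌊$81,102/5⌋ = $16,220 → take DB $17,831. Book value $77,271.

$77,271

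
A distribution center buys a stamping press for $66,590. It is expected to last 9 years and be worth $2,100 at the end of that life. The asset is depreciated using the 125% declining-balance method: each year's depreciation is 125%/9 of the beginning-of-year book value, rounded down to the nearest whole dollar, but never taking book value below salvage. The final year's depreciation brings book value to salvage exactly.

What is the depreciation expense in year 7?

Depreciable base = $66,590 − $2,100 = $64,490.
Year 1: ⌊$66,590 × 125%/9⌋ = $9,248. Book value $57,342.
Year 2: ⌊$57,342 × 125%/9⌋ = $7,964. Book value $49,378.
Year 3: ⌊$49,378 × 125%/9⌋ = $6,858. Book value $42,520.
Year 4: ⌊$42,520 × 125%/9⌋ = $5,905. Book value $36,615.
Year 5: ⌊$36,615 × 125%/9⌋ = $5,085. Book value $31,530.
Year 6: ⌊$31,530 × 125%/9⌋ = $4,379. Book value $27,151.
Year 7: ⌊$27,151 × 125%/9⌋ = $3,770. Book value $23,381.

$3,770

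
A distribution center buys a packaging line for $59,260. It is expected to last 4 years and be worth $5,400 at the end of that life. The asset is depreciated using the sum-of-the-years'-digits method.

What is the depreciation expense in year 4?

$5,386

Depreciable base = $59,260 − $5,400 = $53,860.
Sum of the years' digits = 4+3+2+1 = 10.
Year 1: $53,860 × 4/10 = $21,544. Book value $37,716.
Year 2: $53,860 × 3/10 = $16,158. Book value $21,558.
Year 3: $53,860 × 2/10 = $10,772. Book value $10,786.
Year 4: $53,860 × 1/10 = $5,386. Book value $5,400.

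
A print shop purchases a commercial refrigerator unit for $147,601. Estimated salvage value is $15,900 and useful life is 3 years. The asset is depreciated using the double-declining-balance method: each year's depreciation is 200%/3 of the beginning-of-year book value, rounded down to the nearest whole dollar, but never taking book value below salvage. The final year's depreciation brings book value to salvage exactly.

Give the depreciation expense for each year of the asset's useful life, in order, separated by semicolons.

$98,400; $32,800; $501

Depreciable base = $147,601 − $15,900 = $131,701.
Year 1: ⌊$147,601 × 200%/3⌋ = $98,400. Book value $49,201.
Year 2: ⌊$49,201 × 200%/3⌋ = $32,800. Book value $16,401.
Year 3 (final): $16,401 − $15,900 = $501. Book value $15,900.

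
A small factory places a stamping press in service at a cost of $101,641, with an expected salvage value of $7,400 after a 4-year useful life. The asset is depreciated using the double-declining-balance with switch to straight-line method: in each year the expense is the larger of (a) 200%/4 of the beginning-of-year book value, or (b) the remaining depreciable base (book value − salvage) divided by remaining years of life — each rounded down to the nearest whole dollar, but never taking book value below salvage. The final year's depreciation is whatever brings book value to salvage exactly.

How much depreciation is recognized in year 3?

$12,705

Depreciable base = $101,641 − $7,400 = $94,241.
Year 1: DB = ⌊$101,641 × 200%/4⌋ = $50,820; SL = ⌊$94,241/4⌋ = $23,560 → take DB $50,820. Book value $50,821.
Year 2: DB = ⌊$50,821 × 200%/4⌋ = $25,410; SL = ⌊$43,421/3⌋ = $14,473 → take DB $25,410. Book value $25,411.
Year 3: DB = ⌊$25,411 × 200%/4⌋ = $12,705; SL = ⌊$18,011/2⌋ = $9,005 → take DB $12,705. Book value $12,706.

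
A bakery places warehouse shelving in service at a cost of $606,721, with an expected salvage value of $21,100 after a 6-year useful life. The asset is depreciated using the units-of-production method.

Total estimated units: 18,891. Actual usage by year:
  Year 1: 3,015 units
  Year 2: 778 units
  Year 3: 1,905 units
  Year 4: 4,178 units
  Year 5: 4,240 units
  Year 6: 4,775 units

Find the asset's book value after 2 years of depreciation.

$489,138

Depreciable base = $606,721 − $21,100 = $585,621.
Rate = $585,621 / 18,891 units = $31 per unit.
Year 1: 3,015 × $31 = $93,465. Book value $513,256.
Year 2: 778 × $31 = $24,118. Book value $489,138.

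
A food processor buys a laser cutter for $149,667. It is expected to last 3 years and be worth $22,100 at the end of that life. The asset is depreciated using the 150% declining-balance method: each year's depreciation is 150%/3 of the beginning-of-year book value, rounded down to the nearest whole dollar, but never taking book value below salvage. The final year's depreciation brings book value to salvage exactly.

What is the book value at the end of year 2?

$37,417

Depreciable base = $149,667 − $22,100 = $127,567.
Year 1: ⌊$149,667 × 150%/3⌋ = $74,833. Book value $74,834.
Year 2: ⌊$74,834 × 150%/3⌋ = $37,417. Book value $37,417.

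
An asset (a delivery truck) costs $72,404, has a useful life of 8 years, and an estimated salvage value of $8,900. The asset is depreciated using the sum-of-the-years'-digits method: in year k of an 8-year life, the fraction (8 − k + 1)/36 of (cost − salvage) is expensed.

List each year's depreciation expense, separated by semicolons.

$14,112; $12,348; $10,584; $8,820; $7,056; $5,292; $3,528; $1,764

Depreciable base = $72,404 − $8,900 = $63,504.
Sum of the years' digits = 8+7+6+5+4+3+2+1 = 36.
Year 1: $63,504 × 8/36 = $14,112. Book value $58,292.
Year 2: $63,504 × 7/36 = $12,348. Book value $45,944.
Year 3: $63,504 × 6/36 = $10,584. Book value $35,360.
Year 4: $63,504 × 5/36 = $8,820. Book value $26,540.
Year 5: $63,504 × 4/36 = $7,056. Book value $19,484.
Year 6: $63,504 × 3/36 = $5,292. Book value $14,192.
Year 7: $63,504 × 2/36 = $3,528. Book value $10,664.
Year 8: $63,504 × 1/36 = $1,764. Book value $8,900.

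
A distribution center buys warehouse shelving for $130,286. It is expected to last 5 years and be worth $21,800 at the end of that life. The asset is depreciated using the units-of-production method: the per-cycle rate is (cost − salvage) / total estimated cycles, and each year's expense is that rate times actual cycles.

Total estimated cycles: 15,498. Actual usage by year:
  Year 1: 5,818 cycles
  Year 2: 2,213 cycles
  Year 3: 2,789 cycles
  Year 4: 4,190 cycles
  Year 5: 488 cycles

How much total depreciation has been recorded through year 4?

Depreciable base = $130,286 − $21,800 = $108,486.
Rate = $108,486 / 15,498 cycles = $7 per cycle.
Year 1: 5,818 × $7 = $40,726. Book value $89,560.
Year 2: 2,213 × $7 = $15,491. Book value $74,069.
Year 3: 2,789 × $7 = $19,523. Book value $54,546.
Year 4: 4,190 × $7 = $29,330. Book value $25,216.
Accumulated through year 4 = $130,286 − $25,216 = $105,070.

$105,070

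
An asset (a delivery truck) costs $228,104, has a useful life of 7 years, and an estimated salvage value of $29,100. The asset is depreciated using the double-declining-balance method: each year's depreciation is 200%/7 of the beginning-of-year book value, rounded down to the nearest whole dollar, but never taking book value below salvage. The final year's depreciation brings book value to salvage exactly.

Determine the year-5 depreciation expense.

Depreciable base = $228,104 − $29,100 = $199,004.
Year 1: ⌊$228,104 × 200%/7⌋ = $65,172. Book value $162,932.
Year 2: ⌊$162,932 × 200%/7⌋ = $46,552. Book value $116,380.
Year 3: ⌊$116,380 × 200%/7⌋ = $33,251. Book value $83,129.
Year 4: ⌊$83,129 × 200%/7⌋ = $23,751. Book value $59,378.
Year 5: ⌊$59,378 × 200%/7⌋ = $16,965. Book value $42,413.

$16,965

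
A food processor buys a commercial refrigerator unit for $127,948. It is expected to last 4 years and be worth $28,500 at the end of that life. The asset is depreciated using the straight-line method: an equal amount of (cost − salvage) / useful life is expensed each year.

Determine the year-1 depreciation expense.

Depreciable base = $127,948 − $28,500 = $99,448.
Annual expense = $99,448 / 4 = $24,862.

$24,862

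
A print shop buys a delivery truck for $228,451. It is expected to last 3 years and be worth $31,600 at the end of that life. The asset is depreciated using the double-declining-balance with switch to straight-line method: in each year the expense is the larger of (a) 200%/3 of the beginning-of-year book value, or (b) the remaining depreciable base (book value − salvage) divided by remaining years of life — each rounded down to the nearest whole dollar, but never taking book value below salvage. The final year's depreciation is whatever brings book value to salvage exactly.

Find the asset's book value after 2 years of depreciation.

Depreciable base = $228,451 − $31,600 = $196,851.
Year 1: DB = ⌊$228,451 × 200%/3⌋ = $152,300; SL = ⌊$196,851/3⌋ = $65,617 → take DB $152,300. Book value $76,151.
Year 2: DB = ⌊$76,151 × 200%/3⌋ = $50,767; SL = ⌊$44,551/2⌋ = $22,275 → take DB $50,767, capped at $44,551. Book value $31,600.

$31,600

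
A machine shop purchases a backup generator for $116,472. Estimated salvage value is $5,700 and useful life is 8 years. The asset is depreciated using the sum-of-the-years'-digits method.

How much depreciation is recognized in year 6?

$9,231

Depreciable base = $116,472 − $5,700 = $110,772.
Sum of the years' digits = 8+7+6+5+4+3+2+1 = 36.
Year 1: $110,772 × 8/36 = $24,616. Book value $91,856.
Year 2: $110,772 × 7/36 = $21,539. Book value $70,317.
Year 3: $110,772 × 6/36 = $18,462. Book value $51,855.
Year 4: $110,772 × 5/36 = $15,385. Book value $36,470.
Year 5: $110,772 × 4/36 = $12,308. Book value $24,162.
Year 6: $110,772 × 3/36 = $9,231. Book value $14,931.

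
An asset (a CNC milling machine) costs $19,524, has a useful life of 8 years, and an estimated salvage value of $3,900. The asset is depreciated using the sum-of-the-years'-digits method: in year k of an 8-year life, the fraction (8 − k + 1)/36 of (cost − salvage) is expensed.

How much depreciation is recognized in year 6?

$1,302

Depreciable base = $19,524 − $3,900 = $15,624.
Sum of the years' digits = 8+7+6+5+4+3+2+1 = 36.
Year 1: $15,624 × 8/36 = $3,472. Book value $16,052.
Year 2: $15,624 × 7/36 = $3,038. Book value $13,014.
Year 3: $15,624 × 6/36 = $2,604. Book value $10,410.
Year 4: $15,624 × 5/36 = $2,170. Book value $8,240.
Year 5: $15,624 × 4/36 = $1,736. Book value $6,504.
Year 6: $15,624 × 3/36 = $1,302. Book value $5,202.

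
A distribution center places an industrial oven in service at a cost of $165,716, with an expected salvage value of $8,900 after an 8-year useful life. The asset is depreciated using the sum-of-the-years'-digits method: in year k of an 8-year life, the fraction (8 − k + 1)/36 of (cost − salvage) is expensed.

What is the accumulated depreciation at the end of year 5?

$130,680

Depreciable base = $165,716 − $8,900 = $156,816.
Sum of the years' digits = 8+7+6+5+4+3+2+1 = 36.
Year 1: $156,816 × 8/36 = $34,848. Book value $130,868.
Year 2: $156,816 × 7/36 = $30,492. Book value $100,376.
Year 3: $156,816 × 6/36 = $26,136. Book value $74,240.
Year 4: $156,816 × 5/36 = $21,780. Book value $52,460.
Year 5: $156,816 × 4/36 = $17,424. Book value $35,036.
Accumulated through year 5 = $165,716 − $35,036 = $130,680.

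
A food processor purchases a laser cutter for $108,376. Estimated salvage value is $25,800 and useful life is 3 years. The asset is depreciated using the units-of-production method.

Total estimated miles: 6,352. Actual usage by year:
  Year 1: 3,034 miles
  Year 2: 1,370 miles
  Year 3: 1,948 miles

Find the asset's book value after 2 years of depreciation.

$51,124

Depreciable base = $108,376 − $25,800 = $82,576.
Rate = $82,576 / 6,352 miles = $13 per mile.
Year 1: 3,034 × $13 = $39,442. Book value $68,934.
Year 2: 1,370 × $13 = $17,810. Book value $51,124.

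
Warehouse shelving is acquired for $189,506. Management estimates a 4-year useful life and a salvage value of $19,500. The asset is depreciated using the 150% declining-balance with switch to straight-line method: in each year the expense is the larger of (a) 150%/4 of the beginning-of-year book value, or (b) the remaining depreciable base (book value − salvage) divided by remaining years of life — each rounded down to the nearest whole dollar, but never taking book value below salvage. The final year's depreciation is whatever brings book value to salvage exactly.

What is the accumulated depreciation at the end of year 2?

$115,479

Depreciable base = $189,506 − $19,500 = $170,006.
Year 1: DB = ⌊$189,506 × 150%/4⌋ = $71,064; SL = ⌊$170,006/4⌋ = $42,501 → take DB $71,064. Book value $118,442.
Year 2: DB = ⌊$118,442 × 150%/4⌋ = $44,415; SL = ⌊$98,942/3⌋ = $32,980 → take DB $44,415. Book value $74,027.
Accumulated through year 2 = $189,506 − $74,027 = $115,479.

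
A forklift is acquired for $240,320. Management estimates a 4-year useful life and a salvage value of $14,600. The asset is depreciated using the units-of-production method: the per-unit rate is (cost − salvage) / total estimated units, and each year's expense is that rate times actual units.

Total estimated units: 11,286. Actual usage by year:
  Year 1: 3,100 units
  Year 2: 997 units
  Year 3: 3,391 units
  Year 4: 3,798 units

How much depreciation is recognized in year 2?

$19,940

Depreciable base = $240,320 − $14,600 = $225,720.
Rate = $225,720 / 11,286 units = $20 per unit.
Year 1: 3,100 × $20 = $62,000. Book value $178,320.
Year 2: 997 × $20 = $19,940. Book value $158,380.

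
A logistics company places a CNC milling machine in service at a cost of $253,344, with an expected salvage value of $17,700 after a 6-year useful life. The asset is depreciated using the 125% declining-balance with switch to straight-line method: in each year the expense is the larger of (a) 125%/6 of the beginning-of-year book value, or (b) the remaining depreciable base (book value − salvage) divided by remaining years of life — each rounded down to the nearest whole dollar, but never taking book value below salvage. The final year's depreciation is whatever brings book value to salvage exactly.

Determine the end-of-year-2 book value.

$158,780

Depreciable base = $253,344 − $17,700 = $235,644.
Year 1: DB = ⌊$253,344 × 125%/6⌋ = $52,780; SL = ⌊$235,644/6⌋ = $39,274 → take DB $52,780. Book value $200,564.
Year 2: DB = ⌊$200,564 × 125%/6⌋ = $41,784; SL = ⌊$182,864/5⌋ = $36,572 → take DB $41,784. Book value $158,780.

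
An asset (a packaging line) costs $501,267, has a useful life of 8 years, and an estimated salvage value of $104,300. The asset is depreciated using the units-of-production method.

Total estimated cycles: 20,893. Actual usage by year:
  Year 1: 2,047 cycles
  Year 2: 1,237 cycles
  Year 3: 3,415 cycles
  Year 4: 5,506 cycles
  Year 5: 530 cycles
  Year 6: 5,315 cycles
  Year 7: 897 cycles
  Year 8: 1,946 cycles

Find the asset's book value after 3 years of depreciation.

Depreciable base = $501,267 − $104,300 = $396,967.
Rate = $396,967 / 20,893 cycles = $19 per cycle.
Year 1: 2,047 × $19 = $38,893. Book value $462,374.
Year 2: 1,237 × $19 = $23,503. Book value $438,871.
Year 3: 3,415 × $19 = $64,885. Book value $373,986.

$373,986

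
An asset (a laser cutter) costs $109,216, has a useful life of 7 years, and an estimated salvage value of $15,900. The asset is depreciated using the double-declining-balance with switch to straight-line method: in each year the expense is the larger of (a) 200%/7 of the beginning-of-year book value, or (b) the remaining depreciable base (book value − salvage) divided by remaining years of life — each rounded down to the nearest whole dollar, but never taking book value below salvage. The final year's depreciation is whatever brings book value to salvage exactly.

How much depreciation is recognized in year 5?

$8,123

Depreciable base = $109,216 − $15,900 = $93,316.
Year 1: DB = ⌊$109,216 × 200%/7⌋ = $31,204; SL = ⌊$93,316/7⌋ = $13,330 → take DB $31,204. Book value $78,012.
Year 2: DB = ⌊$78,012 × 200%/7⌋ = $22,289; SL = ⌊$62,112/6⌋ = $10,352 → take DB $22,289. Book value $55,723.
Year 3: DB = ⌊$55,723 × 200%/7⌋ = $15,920; SL = ⌊$39,823/5⌋ = $7,964 → take DB $15,920. Book value $39,803.
Year 4: DB = ⌊$39,803 × 200%/7⌋ = $11,372; SL = ⌊$23,903/4⌋ = $5,975 → take DB $11,372. Book value $28,431.
Year 5: DB = ⌊$28,431 × 200%/7⌋ = $8,123; SL = ⌊$12,531/3⌋ = $4,177 → take DB $8,123. Book value $20,308.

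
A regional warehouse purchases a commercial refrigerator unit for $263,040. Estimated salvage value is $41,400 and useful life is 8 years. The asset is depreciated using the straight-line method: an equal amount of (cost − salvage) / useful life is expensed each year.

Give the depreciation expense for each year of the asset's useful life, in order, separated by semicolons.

Depreciable base = $263,040 − $41,400 = $221,640.
Annual expense = $221,640 / 8 = $27,705.
End of year 1: book value $235,335.
End of year 2: book value $207,630.
End of year 3: book value $179,925.
End of year 4: book value $152,220.
End of year 5: book value $124,515.
End of year 6: book value $96,810.
End of year 7: book value $69,105.
End of year 8: book value $41,400.

$27,705; $27,705; $27,705; $27,705; $27,705; $27,705; $27,705; $27,705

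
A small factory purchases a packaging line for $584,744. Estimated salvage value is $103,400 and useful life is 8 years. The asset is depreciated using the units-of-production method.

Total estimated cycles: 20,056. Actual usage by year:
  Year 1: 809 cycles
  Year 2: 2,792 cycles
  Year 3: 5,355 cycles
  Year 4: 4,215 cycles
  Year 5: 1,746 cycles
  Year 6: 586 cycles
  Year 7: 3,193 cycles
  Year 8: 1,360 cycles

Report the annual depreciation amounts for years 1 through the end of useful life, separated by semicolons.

Depreciable base = $584,744 − $103,400 = $481,344.
Rate = $481,344 / 20,056 cycles = $24 per cycle.
Year 1: 809 × $24 = $19,416. Book value $565,328.
Year 2: 2,792 × $24 = $67,008. Book value $498,320.
Year 3: 5,355 × $24 = $128,520. Book value $369,800.
Year 4: 4,215 × $24 = $101,160. Book value $268,640.
Year 5: 1,746 × $24 = $41,904. Book value $226,736.
Year 6: 586 × $24 = $14,064. Book value $212,672.
Year 7: 3,193 × $24 = $76,632. Book value $136,040.
Year 8: 1,360 × $24 = $32,640. Book value $103,400.

$19,416; $67,008; $128,520; $101,160; $41,904; $14,064; $76,632; $32,640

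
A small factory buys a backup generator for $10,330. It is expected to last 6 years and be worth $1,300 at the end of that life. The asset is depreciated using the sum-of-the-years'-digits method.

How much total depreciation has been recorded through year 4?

$7,740

Depreciable base = $10,330 − $1,300 = $9,030.
Sum of the years' digits = 6+5+4+3+2+1 = 21.
Year 1: $9,030 × 6/21 = $2,580. Book value $7,750.
Year 2: $9,030 × 5/21 = $2,150. Book value $5,600.
Year 3: $9,030 × 4/21 = $1,720. Book value $3,880.
Year 4: $9,030 × 3/21 = $1,290. Book value $2,590.
Accumulated through year 4 = $10,330 − $2,590 = $7,740.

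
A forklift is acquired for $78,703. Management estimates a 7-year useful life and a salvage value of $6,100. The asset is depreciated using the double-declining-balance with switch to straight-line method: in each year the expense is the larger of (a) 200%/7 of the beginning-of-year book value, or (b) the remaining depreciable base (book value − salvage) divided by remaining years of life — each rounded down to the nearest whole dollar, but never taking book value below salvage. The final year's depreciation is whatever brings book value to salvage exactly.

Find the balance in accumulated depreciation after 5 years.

$64,068

Depreciable base = $78,703 − $6,100 = $72,603.
Year 1: DB = ⌊$78,703 × 200%/7⌋ = $22,486; SL = ⌊$72,603/7⌋ = $10,371 → take DB $22,486. Book value $56,217.
Year 2: DB = ⌊$56,217 × 200%/7⌋ = $16,062; SL = ⌊$50,117/6⌋ = $8,352 → take DB $16,062. Book value $40,155.
Year 3: DB = ⌊$40,155 × 200%/7⌋ = $11,472; SL = ⌊$34,055/5⌋ = $6,811 → take DB $11,472. Book value $28,683.
Year 4: DB = ⌊$28,683 × 200%/7⌋ = $8,195; SL = ⌊$22,583/4⌋ = $5,645 → take DB $8,195. Book value $20,488.
Year 5: DB = ⌊$20,488 × 200%/7⌋ = $5,853; SL = ⌊$14,388/3⌋ = $4,796 → take DB $5,853. Book value $14,635.
Accumulated through year 5 = $78,703 − $14,635 = $64,068.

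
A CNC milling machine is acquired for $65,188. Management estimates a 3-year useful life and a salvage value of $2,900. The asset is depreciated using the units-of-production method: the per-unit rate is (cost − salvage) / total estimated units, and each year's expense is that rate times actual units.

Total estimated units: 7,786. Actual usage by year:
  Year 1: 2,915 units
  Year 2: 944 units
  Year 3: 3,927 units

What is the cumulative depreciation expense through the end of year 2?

$30,872

Depreciable base = $65,188 − $2,900 = $62,288.
Rate = $62,288 / 7,786 units = $8 per unit.
Year 1: 2,915 × $8 = $23,320. Book value $41,868.
Year 2: 944 × $8 = $7,552. Book value $34,316.
Accumulated through year 2 = $65,188 − $34,316 = $30,872.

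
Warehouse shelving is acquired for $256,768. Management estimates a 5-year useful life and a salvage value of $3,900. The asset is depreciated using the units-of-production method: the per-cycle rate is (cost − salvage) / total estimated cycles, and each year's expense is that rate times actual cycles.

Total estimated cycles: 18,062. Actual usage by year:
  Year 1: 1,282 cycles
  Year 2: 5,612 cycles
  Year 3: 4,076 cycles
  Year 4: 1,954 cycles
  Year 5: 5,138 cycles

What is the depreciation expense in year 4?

Depreciable base = $256,768 − $3,900 = $252,868.
Rate = $252,868 / 18,062 cycles = $14 per cycle.
Year 1: 1,282 × $14 = $17,948. Book value $238,820.
Year 2: 5,612 × $14 = $78,568. Book value $160,252.
Year 3: 4,076 × $14 = $57,064. Book value $103,188.
Year 4: 1,954 × $14 = $27,356. Book value $75,832.

$27,356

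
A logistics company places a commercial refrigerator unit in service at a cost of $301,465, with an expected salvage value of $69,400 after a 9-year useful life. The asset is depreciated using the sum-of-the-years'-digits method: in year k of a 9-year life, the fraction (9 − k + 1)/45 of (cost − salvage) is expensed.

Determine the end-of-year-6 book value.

Depreciable base = $301,465 − $69,400 = $232,065.
Sum of the years' digits = 9+8+7+6+5+4+3+2+1 = 45.
Year 1: $232,065 × 9/45 = $46,413. Book value $255,052.
Year 2: $232,065 × 8/45 = $41,256. Book value $213,796.
Year 3: $232,065 × 7/45 = $36,099. Book value $177,697.
Year 4: $232,065 × 6/45 = $30,942. Book value $146,755.
Year 5: $232,065 × 5/45 = $25,785. Book value $120,970.
Year 6: $232,065 × 4/45 = $20,628. Book value $100,342.

$100,342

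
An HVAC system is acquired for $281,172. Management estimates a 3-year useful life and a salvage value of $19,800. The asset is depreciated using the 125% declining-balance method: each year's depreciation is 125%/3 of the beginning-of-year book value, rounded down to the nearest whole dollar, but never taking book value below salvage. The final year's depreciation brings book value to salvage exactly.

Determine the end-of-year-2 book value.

Depreciable base = $281,172 − $19,800 = $261,372.
Year 1: ⌊$281,172 × 125%/3⌋ = $117,155. Book value $164,017.
Year 2: ⌊$164,017 × 125%/3⌋ = $68,340. Book value $95,677.

$95,677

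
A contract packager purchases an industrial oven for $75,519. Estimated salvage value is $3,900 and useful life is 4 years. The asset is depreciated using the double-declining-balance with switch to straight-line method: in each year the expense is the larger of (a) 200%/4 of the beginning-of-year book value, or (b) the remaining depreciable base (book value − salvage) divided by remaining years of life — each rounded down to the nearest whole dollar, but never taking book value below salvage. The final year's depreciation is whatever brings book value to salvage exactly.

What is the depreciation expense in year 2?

$18,880

Depreciable base = $75,519 − $3,900 = $71,619.
Year 1: DB = ⌊$75,519 × 200%/4⌋ = $37,759; SL = ⌊$71,619/4⌋ = $17,904 → take DB $37,759. Book value $37,760.
Year 2: DB = ⌊$37,760 × 200%/4⌋ = $18,880; SL = ⌊$33,860/3⌋ = $11,286 → take DB $18,880. Book value $18,880.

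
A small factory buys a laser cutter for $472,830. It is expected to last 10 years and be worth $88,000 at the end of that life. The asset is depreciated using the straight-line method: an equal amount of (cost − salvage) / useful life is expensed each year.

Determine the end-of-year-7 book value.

Depreciable base = $472,830 − $88,000 = $384,830.
Annual expense = $384,830 / 10 = $38,483.
End of year 1: book value $434,347.
End of year 2: book value $395,864.
End of year 3: book value $357,381.
End of year 4: book value $318,898.
End of year 5: book value $280,415.
End of year 6: book value $241,932.
End of year 7: book value $203,449.

$203,449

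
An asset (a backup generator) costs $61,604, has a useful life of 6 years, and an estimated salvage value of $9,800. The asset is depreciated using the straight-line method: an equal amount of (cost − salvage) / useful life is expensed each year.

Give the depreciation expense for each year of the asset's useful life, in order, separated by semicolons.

$8,634; $8,634; $8,634; $8,634; $8,634; $8,634

Depreciable base = $61,604 − $9,800 = $51,804.
Annual expense = $51,804 / 6 = $8,634.
End of year 1: book value $52,970.
End of year 2: book value $44,336.
End of year 3: book value $35,702.
End of year 4: book value $27,068.
End of year 5: book value $18,434.
End of year 6: book value $9,800.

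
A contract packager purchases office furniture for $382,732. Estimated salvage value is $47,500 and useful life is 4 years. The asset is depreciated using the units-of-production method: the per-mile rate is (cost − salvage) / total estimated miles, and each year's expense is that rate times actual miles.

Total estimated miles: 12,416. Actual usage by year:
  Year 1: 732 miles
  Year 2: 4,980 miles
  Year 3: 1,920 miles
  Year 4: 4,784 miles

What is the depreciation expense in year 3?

Depreciable base = $382,732 − $47,500 = $335,232.
Rate = $335,232 / 12,416 miles = $27 per mile.
Year 1: 732 × $27 = $19,764. Book value $362,968.
Year 2: 4,980 × $27 = $134,460. Book value $228,508.
Year 3: 1,920 × $27 = $51,840. Book value $176,668.

$51,840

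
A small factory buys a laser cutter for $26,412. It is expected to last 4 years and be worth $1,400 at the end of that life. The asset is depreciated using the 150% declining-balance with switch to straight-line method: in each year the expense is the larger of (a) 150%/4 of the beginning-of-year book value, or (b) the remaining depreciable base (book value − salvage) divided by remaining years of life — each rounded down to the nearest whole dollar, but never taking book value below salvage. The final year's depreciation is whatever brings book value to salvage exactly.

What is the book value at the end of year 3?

$5,859

Depreciable base = $26,412 − $1,400 = $25,012.
Year 1: DB = ⌊$26,412 × 150%/4⌋ = $9,904; SL = ⌊$25,012/4⌋ = $6,253 → take DB $9,904. Book value $16,508.
Year 2: DB = ⌊$16,508 × 150%/4⌋ = $6,190; SL = ⌊$15,108/3⌋ = $5,036 → take DB $6,190. Book value $10,318.
Year 3: DB = ⌊$10,318 × 150%/4⌋ = $3,869; SL = ⌊$8,918/2⌋ = $4,459 → take SL $4,459. Book value $5,859.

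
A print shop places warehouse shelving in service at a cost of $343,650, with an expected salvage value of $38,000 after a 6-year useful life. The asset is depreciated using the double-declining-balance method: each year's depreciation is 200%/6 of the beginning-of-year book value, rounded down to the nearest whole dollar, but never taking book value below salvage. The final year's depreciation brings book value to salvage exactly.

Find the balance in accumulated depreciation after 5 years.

$298,395

Depreciable base = $343,650 − $38,000 = $305,650.
Year 1: ⌊$343,650 × 200%/6⌋ = $114,550. Book value $229,100.
Year 2: ⌊$229,100 × 200%/6⌋ = $76,366. Book value $152,734.
Year 3: ⌊$152,734 × 200%/6⌋ = $50,911. Book value $101,823.
Year 4: ⌊$101,823 × 200%/6⌋ = $33,941. Book value $67,882.
Year 5: ⌊$67,882 × 200%/6⌋ = $22,627. Book value $45,255.
Accumulated through year 5 = $343,650 − $45,255 = $298,395.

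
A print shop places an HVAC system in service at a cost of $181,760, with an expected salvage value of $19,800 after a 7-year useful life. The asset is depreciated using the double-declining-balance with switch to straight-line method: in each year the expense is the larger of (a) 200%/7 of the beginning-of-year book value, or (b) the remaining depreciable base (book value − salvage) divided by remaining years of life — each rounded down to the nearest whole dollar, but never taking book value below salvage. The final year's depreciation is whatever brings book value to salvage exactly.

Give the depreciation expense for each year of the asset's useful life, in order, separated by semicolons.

$51,931; $37,094; $26,495; $18,925; $13,518; $9,656; $4,341

Depreciable base = $181,760 − $19,800 = $161,960.
Year 1: DB = ⌊$181,760 × 200%/7⌋ = $51,931; SL = ⌊$161,960/7⌋ = $23,137 → take DB $51,931. Book value $129,829.
Year 2: DB = ⌊$129,829 × 200%/7⌋ = $37,094; SL = ⌊$110,029/6⌋ = $18,338 → take DB $37,094. Book value $92,735.
Year 3: DB = ⌊$92,735 × 200%/7⌋ = $26,495; SL = ⌊$72,935/5⌋ = $14,587 → take DB $26,495. Book value $66,240.
Year 4: DB = ⌊$66,240 × 200%/7⌋ = $18,925; SL = ⌊$46,440/4⌋ = $11,610 → take DB $18,925. Book value $47,315.
Year 5: DB = ⌊$47,315 × 200%/7⌋ = $13,518; SL = ⌊$27,515/3⌋ = $9,171 → take DB $13,518. Book value $33,797.
Year 6: DB = ⌊$33,797 × 200%/7⌋ = $9,656; SL = ⌊$13,997/2⌋ = $6,998 → take DB $9,656. Book value $24,141.
Year 7 (final): $24,141 − $19,800 = $4,341. Book value $19,800.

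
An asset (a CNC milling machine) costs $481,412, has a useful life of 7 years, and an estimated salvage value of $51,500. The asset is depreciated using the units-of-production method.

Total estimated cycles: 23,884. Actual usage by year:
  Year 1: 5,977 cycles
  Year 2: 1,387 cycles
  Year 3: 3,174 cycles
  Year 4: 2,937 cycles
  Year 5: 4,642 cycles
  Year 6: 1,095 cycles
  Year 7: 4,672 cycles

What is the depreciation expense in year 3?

Depreciable base = $481,412 − $51,500 = $429,912.
Rate = $429,912 / 23,884 cycles = $18 per cycle.
Year 1: 5,977 × $18 = $107,586. Book value $373,826.
Year 2: 1,387 × $18 = $24,966. Book value $348,860.
Year 3: 3,174 × $18 = $57,132. Book value $291,728.

$57,132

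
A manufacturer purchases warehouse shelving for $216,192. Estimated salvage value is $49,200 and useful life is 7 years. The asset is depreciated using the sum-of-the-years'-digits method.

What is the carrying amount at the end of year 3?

Depreciable base = $216,192 − $49,200 = $166,992.
Sum of the years' digits = 7+6+5+4+3+2+1 = 28.
Year 1: $166,992 × 7/28 = $41,748. Book value $174,444.
Year 2: $166,992 × 6/28 = $35,784. Book value $138,660.
Year 3: $166,992 × 5/28 = $29,820. Book value $108,840.

$108,840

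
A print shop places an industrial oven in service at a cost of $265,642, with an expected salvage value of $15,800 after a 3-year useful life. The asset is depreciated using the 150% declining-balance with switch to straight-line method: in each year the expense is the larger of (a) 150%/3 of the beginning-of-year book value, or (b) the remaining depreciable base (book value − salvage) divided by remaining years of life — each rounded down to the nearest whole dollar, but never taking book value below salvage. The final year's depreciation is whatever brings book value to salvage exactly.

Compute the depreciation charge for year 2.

$66,410

Depreciable base = $265,642 − $15,800 = $249,842.
Year 1: DB = ⌊$265,642 × 150%/3⌋ = $132,821; SL = ⌊$249,842/3⌋ = $83,280 → take DB $132,821. Book value $132,821.
Year 2: DB = ⌊$132,821 × 150%/3⌋ = $66,410; SL = ⌊$117,021/2⌋ = $58,510 → take DB $66,410. Book value $66,411.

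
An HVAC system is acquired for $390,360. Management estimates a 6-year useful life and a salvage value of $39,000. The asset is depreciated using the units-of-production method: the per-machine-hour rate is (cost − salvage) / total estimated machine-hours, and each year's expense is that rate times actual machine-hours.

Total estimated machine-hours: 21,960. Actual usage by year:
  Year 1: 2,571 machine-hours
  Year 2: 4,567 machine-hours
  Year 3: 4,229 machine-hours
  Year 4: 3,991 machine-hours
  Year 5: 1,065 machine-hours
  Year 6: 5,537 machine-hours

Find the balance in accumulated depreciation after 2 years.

Depreciable base = $390,360 − $39,000 = $351,360.
Rate = $351,360 / 21,960 machine-hours = $16 per machine-hour.
Year 1: 2,571 × $16 = $41,136. Book value $349,224.
Year 2: 4,567 × $16 = $73,072. Book value $276,152.
Accumulated through year 2 = $390,360 − $276,152 = $114,208.

$114,208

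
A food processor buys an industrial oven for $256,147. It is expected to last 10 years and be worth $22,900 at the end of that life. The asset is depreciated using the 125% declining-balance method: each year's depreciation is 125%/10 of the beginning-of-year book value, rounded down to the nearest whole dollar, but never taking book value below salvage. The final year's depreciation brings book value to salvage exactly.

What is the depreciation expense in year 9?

$11,002

Depreciable base = $256,147 − $22,900 = $233,247.
Year 1: ⌊$256,147 × 125%/10⌋ = $32,018. Book value $224,129.
Year 2: ⌊$224,129 × 125%/10⌋ = $28,016. Book value $196,113.
Year 3: ⌊$196,113 × 125%/10⌋ = $24,514. Book value $171,599.
Year 4: ⌊$171,599 × 125%/10⌋ = $21,449. Book value $150,150.
Year 5: ⌊$150,150 × 125%/10⌋ = $18,768. Book value $131,382.
Year 6: ⌊$131,382 × 125%/10⌋ = $16,422. Book value $114,960.
Year 7: ⌊$114,960 × 125%/10⌋ = $14,370. Book value $100,590.
Year 8: ⌊$100,590 × 125%/10⌋ = $12,573. Book value $88,017.
Year 9: ⌊$88,017 × 125%/10⌋ = $11,002. Book value $77,015.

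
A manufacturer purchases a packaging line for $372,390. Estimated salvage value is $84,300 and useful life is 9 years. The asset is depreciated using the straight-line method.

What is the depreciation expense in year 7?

$32,010

Depreciable base = $372,390 − $84,300 = $288,090.
Annual expense = $288,090 / 9 = $32,010.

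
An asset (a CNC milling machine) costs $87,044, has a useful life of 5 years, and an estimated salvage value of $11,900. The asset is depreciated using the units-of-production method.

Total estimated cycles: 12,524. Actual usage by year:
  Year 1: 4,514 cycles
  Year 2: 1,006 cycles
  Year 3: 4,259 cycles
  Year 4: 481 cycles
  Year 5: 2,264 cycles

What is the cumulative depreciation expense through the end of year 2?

$33,120

Depreciable base = $87,044 − $11,900 = $75,144.
Rate = $75,144 / 12,524 cycles = $6 per cycle.
Year 1: 4,514 × $6 = $27,084. Book value $59,960.
Year 2: 1,006 × $6 = $6,036. Book value $53,924.
Accumulated through year 2 = $87,044 − $53,924 = $33,120.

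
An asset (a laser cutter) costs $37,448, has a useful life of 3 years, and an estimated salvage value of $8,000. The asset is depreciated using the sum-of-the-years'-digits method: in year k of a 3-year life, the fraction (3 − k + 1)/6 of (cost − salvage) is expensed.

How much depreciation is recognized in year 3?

$4,908

Depreciable base = $37,448 − $8,000 = $29,448.
Sum of the years' digits = 3+2+1 = 6.
Year 1: $29,448 × 3/6 = $14,724. Book value $22,724.
Year 2: $29,448 × 2/6 = $9,816. Book value $12,908.
Year 3: $29,448 × 1/6 = $4,908. Book value $8,000.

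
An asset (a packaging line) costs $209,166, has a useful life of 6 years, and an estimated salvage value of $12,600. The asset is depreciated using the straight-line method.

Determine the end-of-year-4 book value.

Depreciable base = $209,166 − $12,600 = $196,566.
Annual expense = $196,566 / 6 = $32,761.
End of year 1: book value $176,405.
End of year 2: book value $143,644.
End of year 3: book value $110,883.
End of year 4: book value $78,122.

$78,122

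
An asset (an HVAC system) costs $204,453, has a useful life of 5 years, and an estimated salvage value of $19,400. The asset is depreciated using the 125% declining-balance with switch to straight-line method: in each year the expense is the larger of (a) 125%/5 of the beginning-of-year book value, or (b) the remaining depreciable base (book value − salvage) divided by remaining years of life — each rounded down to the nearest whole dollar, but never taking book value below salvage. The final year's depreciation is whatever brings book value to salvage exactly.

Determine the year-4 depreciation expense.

Depreciable base = $204,453 − $19,400 = $185,053.
Year 1: DB = ⌊$204,453 × 125%/5⌋ = $51,113; SL = ⌊$185,053/5⌋ = $37,010 → take DB $51,113. Book value $153,340.
Year 2: DB = ⌊$153,340 × 125%/5⌋ = $38,335; SL = ⌊$133,940/4⌋ = $33,485 → take DB $38,335. Book value $115,005.
Year 3: DB = ⌊$115,005 × 125%/5⌋ = $28,751; SL = ⌊$95,605/3⌋ = $31,868 → take SL $31,868. Book value $83,137.
Year 4: DB = ⌊$83,137 × 125%/5⌋ = $20,784; SL = ⌊$63,737/2⌋ = $31,868 → take SL $31,868. Book value $51,269.

$31,868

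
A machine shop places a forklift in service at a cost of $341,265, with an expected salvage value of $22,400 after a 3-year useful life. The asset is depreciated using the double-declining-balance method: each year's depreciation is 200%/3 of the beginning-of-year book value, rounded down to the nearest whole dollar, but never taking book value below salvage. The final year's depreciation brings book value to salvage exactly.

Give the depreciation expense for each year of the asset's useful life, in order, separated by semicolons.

Depreciable base = $341,265 − $22,400 = $318,865.
Year 1: ⌊$341,265 × 200%/3⌋ = $227,510. Book value $113,755.
Year 2: ⌊$113,755 × 200%/3⌋ = $75,836. Book value $37,919.
Year 3 (final): $37,919 − $22,400 = $15,519. Book value $22,400.

$227,510; $75,836; $15,519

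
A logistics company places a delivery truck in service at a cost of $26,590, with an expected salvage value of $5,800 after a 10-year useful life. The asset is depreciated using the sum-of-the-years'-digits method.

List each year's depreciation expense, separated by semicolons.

Depreciable base = $26,590 − $5,800 = $20,790.
Sum of the years' digits = 10+9+8+7+6+5+4+3+2+1 = 55.
Year 1: $20,790 × 10/55 = $3,780. Book value $22,810.
Year 2: $20,790 × 9/55 = $3,402. Book value $19,408.
Year 3: $20,790 × 8/55 = $3,024. Book value $16,384.
Year 4: $20,790 × 7/55 = $2,646. Book value $13,738.
Year 5: $20,790 × 6/55 = $2,268. Book value $11,470.
Year 6: $20,790 × 5/55 = $1,890. Book value $9,580.
Year 7: $20,790 × 4/55 = $1,512. Book value $8,068.
Year 8: $20,790 × 3/55 = $1,134. Book value $6,934.
Year 9: $20,790 × 2/55 = $756. Book value $6,178.
Year 10: $20,790 × 1/55 = $378. Book value $5,800.

$3,780; $3,402; $3,024; $2,646; $2,268; $1,890; $1,512; $1,134; $756; $378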